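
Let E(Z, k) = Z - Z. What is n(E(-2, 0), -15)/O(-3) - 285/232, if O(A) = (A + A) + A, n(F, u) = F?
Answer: -285/232 ≈ -1.2284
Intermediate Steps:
E(Z, k) = 0
O(A) = 3*A (O(A) = 2*A + A = 3*A)
n(E(-2, 0), -15)/O(-3) - 285/232 = 0/((3*(-3))) - 285/232 = 0/(-9) - 285*1/232 = 0*(-⅑) - 285/232 = 0 - 285/232 = -285/232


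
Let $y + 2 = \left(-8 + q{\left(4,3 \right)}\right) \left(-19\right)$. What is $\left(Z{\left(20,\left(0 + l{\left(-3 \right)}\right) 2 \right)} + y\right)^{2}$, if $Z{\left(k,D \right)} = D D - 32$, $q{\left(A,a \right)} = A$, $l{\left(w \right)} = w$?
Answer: $6084$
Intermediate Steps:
$Z{\left(k,D \right)} = -32 + D^{2}$ ($Z{\left(k,D \right)} = D^{2} - 32 = -32 + D^{2}$)
$y = 74$ ($y = -2 + \left(-8 + 4\right) \left(-19\right) = -2 - -76 = -2 + 76 = 74$)
$\left(Z{\left(20,\left(0 + l{\left(-3 \right)}\right) 2 \right)} + y\right)^{2} = \left(\left(-32 + \left(\left(0 - 3\right) 2\right)^{2}\right) + 74\right)^{2} = \left(\left(-32 + \left(\left(-3\right) 2\right)^{2}\right) + 74\right)^{2} = \left(\left(-32 + \left(-6\right)^{2}\right) + 74\right)^{2} = \left(\left(-32 + 36\right) + 74\right)^{2} = \left(4 + 74\right)^{2} = 78^{2} = 6084$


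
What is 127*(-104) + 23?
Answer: -13185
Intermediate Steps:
127*(-104) + 23 = -13208 + 23 = -13185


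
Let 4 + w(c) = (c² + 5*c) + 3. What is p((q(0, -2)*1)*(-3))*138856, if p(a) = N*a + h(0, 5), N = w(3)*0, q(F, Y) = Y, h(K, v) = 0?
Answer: 0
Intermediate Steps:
w(c) = -1 + c² + 5*c (w(c) = -4 + ((c² + 5*c) + 3) = -4 + (3 + c² + 5*c) = -1 + c² + 5*c)
N = 0 (N = (-1 + 3² + 5*3)*0 = (-1 + 9 + 15)*0 = 23*0 = 0)
p(a) = 0 (p(a) = 0*a + 0 = 0 + 0 = 0)
p((q(0, -2)*1)*(-3))*138856 = 0*138856 = 0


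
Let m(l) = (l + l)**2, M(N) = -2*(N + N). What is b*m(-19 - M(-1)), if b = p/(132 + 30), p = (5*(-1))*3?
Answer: -5290/27 ≈ -195.93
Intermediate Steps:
M(N) = -4*N
p = -15 (p = -5*3 = -15)
m(l) = 4*l**2 (m(l) = (2*l)**2 = 4*l**2)
b = -5/54 (b = -15/(132 + 30) = -15/162 = -15*1/162 = -5/54 ≈ -0.092593)
b*m(-19 - M(-1)) = -10*(-19 - (-4)*(-1))**2/27 = -10*(-19 - 1*4)**2/27 = -10*(-19 - 4)**2/27 = -10*(-23)**2/27 = -10*529/27 = -5/54*2116 = -5290/27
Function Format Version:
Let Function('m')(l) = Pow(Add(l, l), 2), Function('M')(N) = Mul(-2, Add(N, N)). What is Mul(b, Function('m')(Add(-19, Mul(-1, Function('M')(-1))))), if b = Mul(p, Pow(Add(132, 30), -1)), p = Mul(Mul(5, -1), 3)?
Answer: Rational(-5290, 27) ≈ -195.93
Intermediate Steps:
Function('M')(N) = Mul(-4, N) (Function('M')(N) = Mul(-2, Mul(2, N)) = Mul(-4, N))
p = -15 (p = Mul(-5, 3) = -15)
Function('m')(l) = Mul(4, Pow(l, 2)) (Function('m')(l) = Pow(Mul(2, l), 2) = Mul(4, Pow(l, 2)))
b = Rational(-5, 54) (b = Mul(-15, Pow(Add(132, 30), -1)) = Mul(-15, Pow(162, -1)) = Mul(-15, Rational(1, 162)) = Rational(-5, 54) ≈ -0.092593)
Mul(b, Function('m')(Add(-19, Mul(-1, Function('M')(-1))))) = Mul(Rational(-5, 54), Mul(4, Pow(Add(-19, Mul(-1, Mul(-4, -1))), 2))) = Mul(Rational(-5, 54), Mul(4, Pow(Add(-19, Mul(-1, 4)), 2))) = Mul(Rational(-5, 54), Mul(4, Pow(Add(-19, -4), 2))) = Mul(Rational(-5, 54), Mul(4, Pow(-23, 2))) = Mul(Rational(-5, 54), Mul(4, 529)) = Mul(Rational(-5, 54), 2116) = Rational(-5290, 27)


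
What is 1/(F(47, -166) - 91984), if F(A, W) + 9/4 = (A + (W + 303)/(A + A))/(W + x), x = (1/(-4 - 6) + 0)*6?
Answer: -156604/14405460245 ≈ -1.0871e-5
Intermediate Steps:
x = -⅗ (x = (1/(-10) + 0)*6 = (-⅒ + 0)*6 = -⅒*6 = -⅗ ≈ -0.60000)
F(A, W) = -9/4 + (A + (303 + W)/(2*A))/(-⅗ + W) (F(A, W) = -9/4 + (A + (W + 303)/(A + A))/(W - ⅗) = -9/4 + (A + (303 + W)/((2*A)))/(-⅗ + W) = -9/4 + (A + (303 + W)*(1/(2*A)))/(-⅗ + W) = -9/4 + (A + (303 + W)/(2*A))/(-⅗ + W))
1/(F(47, -166) - 91984) = 1/((¼)*(3030 + 10*(-166) + 20*47² + 27*47 - 45*47*(-166))/(47*(-3 + 5*(-166))) - 91984) = 1/((¼)*(1/47)*(3030 - 1660 + 20*2209 + 1269 + 351090)/(-3 - 830) - 91984) = 1/((¼)*(1/47)*(3030 - 1660 + 44180 + 1269 + 351090)/(-833) - 91984) = 1/((¼)*(1/47)*(-1/833)*397909 - 91984) = 1/(-397909/156604 - 91984) = 1/(-14405460245/156604) = -156604/14405460245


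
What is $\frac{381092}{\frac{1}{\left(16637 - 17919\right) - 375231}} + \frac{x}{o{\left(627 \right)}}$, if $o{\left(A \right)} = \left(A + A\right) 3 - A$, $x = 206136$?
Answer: $- \frac{149942966276108}{1045} \approx -1.4349 \cdot 10^{11}$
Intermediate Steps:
$o{\left(A \right)} = 5 A$ ($o{\left(A \right)} = 2 A 3 - A = 6 A - A = 5 A$)
$\frac{381092}{\frac{1}{\left(16637 - 17919\right) - 375231}} + \frac{x}{o{\left(627 \right)}} = \frac{381092}{\frac{1}{\left(16637 - 17919\right) - 375231}} + \frac{206136}{5 \cdot 627} = \frac{381092}{\frac{1}{\left(16637 - 17919\right) - 375231}} + \frac{206136}{3135} = \frac{381092}{\frac{1}{-1282 - 375231}} + 206136 \cdot \frac{1}{3135} = \frac{381092}{\frac{1}{-376513}} + \frac{68712}{1045} = \frac{381092}{- \frac{1}{376513}} + \frac{68712}{1045} = 381092 \left(-376513\right) + \frac{68712}{1045} = -143486092196 + \frac{68712}{1045} = - \frac{149942966276108}{1045}$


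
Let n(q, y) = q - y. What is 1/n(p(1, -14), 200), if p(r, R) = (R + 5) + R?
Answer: -1/223 ≈ -0.0044843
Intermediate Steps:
p(r, R) = 5 + 2*R (p(r, R) = (5 + R) + R = 5 + 2*R)
1/n(p(1, -14), 200) = 1/((5 + 2*(-14)) - 1*200) = 1/((5 - 28) - 200) = 1/(-23 - 200) = 1/(-223) = -1/223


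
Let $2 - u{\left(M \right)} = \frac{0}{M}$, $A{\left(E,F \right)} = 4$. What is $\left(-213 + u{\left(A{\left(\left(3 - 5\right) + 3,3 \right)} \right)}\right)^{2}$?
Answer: $44521$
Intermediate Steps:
$u{\left(M \right)} = 2$ ($u{\left(M \right)} = 2 - \frac{0}{M} = 2 - 0 = 2 + 0 = 2$)
$\left(-213 + u{\left(A{\left(\left(3 - 5\right) + 3,3 \right)} \right)}\right)^{2} = \left(-213 + 2\right)^{2} = \left(-211\right)^{2} = 44521$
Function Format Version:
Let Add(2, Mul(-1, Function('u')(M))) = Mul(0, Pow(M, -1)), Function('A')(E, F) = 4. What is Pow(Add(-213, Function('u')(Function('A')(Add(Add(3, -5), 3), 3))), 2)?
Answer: 44521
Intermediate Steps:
Function('u')(M) = 2 (Function('u')(M) = Add(2, Mul(-1, Mul(0, Pow(M, -1)))) = Add(2, Mul(-1, 0)) = Add(2, 0) = 2)
Pow(Add(-213, Function('u')(Function('A')(Add(Add(3, -5), 3), 3))), 2) = Pow(Add(-213, 2), 2) = Pow(-211, 2) = 44521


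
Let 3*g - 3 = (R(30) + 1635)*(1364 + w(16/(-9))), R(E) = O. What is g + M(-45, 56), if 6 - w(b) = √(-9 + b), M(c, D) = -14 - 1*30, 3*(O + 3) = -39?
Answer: 2217901/3 - 1619*I*√97/9 ≈ 7.393e+5 - 1771.7*I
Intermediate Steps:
O = -16 (O = -3 + (⅓)*(-39) = -3 - 13 = -16)
R(E) = -16
M(c, D) = -44 (M(c, D) = -14 - 30 = -44)
w(b) = 6 - √(-9 + b)
g = 2218033/3 - 1619*I*√97/9 (g = 1 + ((-16 + 1635)*(1364 + (6 - √(-9 + 16/(-9)))))/3 = 1 + (1619*(1364 + (6 - √(-9 + 16*(-⅑)))))/3 = 1 + (1619*(1364 + (6 - √(-9 - 16/9))))/3 = 1 + (1619*(1364 + (6 - √(-97/9))))/3 = 1 + (1619*(1364 + (6 - I*√97/3)))/3 = 1 + (1619*(1370 - I*√97/3))/3 = 1 + (2218030 - 1619*I*√97/3)/3 = 1 + (2218030/3 - 1619*I*√97/9) = 2218033/3 - 1619*I*√97/9 ≈ 7.3934e+5 - 1771.7*I)
g + M(-45, 56) = (2218033/3 - 1619*I*√97/9) - 44 = 2217901/3 - 1619*I*√97/9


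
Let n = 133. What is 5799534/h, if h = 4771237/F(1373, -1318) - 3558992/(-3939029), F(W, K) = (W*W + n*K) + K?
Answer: 765299457362485162/487738024387 ≈ 1.5691e+6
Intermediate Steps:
F(W, K) = W² + 134*K (F(W, K) = (W*W + 133*K) + K = (W² + 133*K) + K = W² + 134*K)
h = 1463214073161/395876353529 (h = 4771237/(1373² + 134*(-1318)) - 3558992/(-3939029) = 4771237/(1885129 - 176612) - 3558992*(-1/3939029) = 4771237/1708517 + 3558992/3939029 = 4771237*(1/1708517) + 3558992/3939029 = 280661/100501 + 3558992/3939029 = 1463214073161/395876353529 ≈ 3.6961)
5799534/h = 5799534/(1463214073161/395876353529) = 5799534*(395876353529/1463214073161) = 765299457362485162/487738024387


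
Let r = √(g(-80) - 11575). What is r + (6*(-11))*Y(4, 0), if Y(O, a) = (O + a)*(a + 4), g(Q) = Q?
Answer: -1056 + 3*I*√1295 ≈ -1056.0 + 107.96*I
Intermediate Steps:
Y(O, a) = (4 + a)*(O + a) (Y(O, a) = (O + a)*(4 + a) = (4 + a)*(O + a))
r = 3*I*√1295 (r = √(-80 - 11575) = √(-11655) = 3*I*√1295 ≈ 107.96*I)
r + (6*(-11))*Y(4, 0) = 3*I*√1295 + (6*(-11))*(0² + 4*4 + 4*0 + 4*0) = 3*I*√1295 - 66*(0 + 16 + 0 + 0) = 3*I*√1295 - 66*16 = 3*I*√1295 - 1056 = -1056 + 3*I*√1295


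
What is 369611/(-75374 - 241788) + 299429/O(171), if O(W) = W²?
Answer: 84159705247/9274134042 ≈ 9.0747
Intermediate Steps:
369611/(-75374 - 241788) + 299429/O(171) = 369611/(-75374 - 241788) + 299429/(171²) = 369611/(-317162) + 299429/29241 = 369611*(-1/317162) + 299429*(1/29241) = -369611/317162 + 299429/29241 = 84159705247/9274134042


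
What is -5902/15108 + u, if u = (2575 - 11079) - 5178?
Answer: -103356779/7554 ≈ -13682.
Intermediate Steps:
u = -13682 (u = -8504 - 5178 = -13682)
-5902/15108 + u = -5902/15108 - 13682 = -5902*1/15108 - 13682 = -2951/7554 - 13682 = -103356779/7554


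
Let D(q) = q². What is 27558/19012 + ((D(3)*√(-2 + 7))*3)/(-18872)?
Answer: 13779/9506 - 27*√5/18872 ≈ 1.4463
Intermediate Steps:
27558/19012 + ((D(3)*√(-2 + 7))*3)/(-18872) = 27558/19012 + ((3²*√(-2 + 7))*3)/(-18872) = 27558*(1/19012) + ((9*√5)*3)*(-1/18872) = 13779/9506 + (27*√5)*(-1/18872) = 13779/9506 - 27*√5/18872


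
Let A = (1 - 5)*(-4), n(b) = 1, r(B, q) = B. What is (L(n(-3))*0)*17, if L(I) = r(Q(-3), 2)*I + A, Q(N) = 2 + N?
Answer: 0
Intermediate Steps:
A = 16 (A = -4*(-4) = 16)
L(I) = 16 - I (L(I) = (2 - 3)*I + 16 = -I + 16 = 16 - I)
(L(n(-3))*0)*17 = ((16 - 1*1)*0)*17 = ((16 - 1)*0)*17 = (15*0)*17 = 0*17 = 0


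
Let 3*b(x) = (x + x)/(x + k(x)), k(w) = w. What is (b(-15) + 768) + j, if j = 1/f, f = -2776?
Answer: 6398677/8328 ≈ 768.33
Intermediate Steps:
j = -1/2776 (j = 1/(-2776) = -1/2776 ≈ -0.00036023)
b(x) = ⅓ (b(x) = ((x + x)/(x + x))/3 = ((2*x)/((2*x)))/3 = ((2*x)*(1/(2*x)))/3 = (⅓)*1 = ⅓)
(b(-15) + 768) + j = (⅓ + 768) - 1/2776 = 2305/3 - 1/2776 = 6398677/8328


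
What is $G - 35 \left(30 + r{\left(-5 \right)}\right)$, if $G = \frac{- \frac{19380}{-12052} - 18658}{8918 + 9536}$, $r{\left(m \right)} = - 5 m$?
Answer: $- \frac{107089873059}{55601902} \approx -1926.0$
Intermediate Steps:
$G = - \frac{56211709}{55601902}$ ($G = \frac{\left(-19380\right) \left(- \frac{1}{12052}\right) - 18658}{18454} = \left(\frac{4845}{3013} - 18658\right) \frac{1}{18454} = \left(- \frac{56211709}{3013}\right) \frac{1}{18454} = - \frac{56211709}{55601902} \approx -1.011$)
$G - 35 \left(30 + r{\left(-5 \right)}\right) = - \frac{56211709}{55601902} - 35 \left(30 - -25\right) = - \frac{56211709}{55601902} - 35 \left(30 + 25\right) = - \frac{56211709}{55601902} - 1925 = - \frac{107089873059}{55601902}$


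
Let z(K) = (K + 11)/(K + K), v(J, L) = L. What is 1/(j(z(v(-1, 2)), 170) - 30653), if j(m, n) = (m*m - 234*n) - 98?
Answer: -16/1128327 ≈ -1.4180e-5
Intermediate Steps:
z(K) = (11 + K)/(2*K) (z(K) = (11 + K)/((2*K)) = (11 + K)*(1/(2*K)) = (11 + K)/(2*K))
j(m, n) = -98 + m**2 - 234*n (j(m, n) = (m**2 - 234*n) - 98 = -98 + m**2 - 234*n)
1/(j(z(v(-1, 2)), 170) - 30653) = 1/((-98 + ((1/2)*(11 + 2)/2)**2 - 234*170) - 30653) = 1/((-98 + ((1/2)*(1/2)*13)**2 - 39780) - 30653) = 1/((-98 + (13/4)**2 - 39780) - 30653) = 1/((-98 + 169/16 - 39780) - 30653) = 1/(-637879/16 - 30653) = 1/(-1128327/16) = -16/1128327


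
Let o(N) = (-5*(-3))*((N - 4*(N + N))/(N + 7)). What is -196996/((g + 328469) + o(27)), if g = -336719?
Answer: 6697864/283335 ≈ 23.639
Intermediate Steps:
o(N) = -105*N/(7 + N) (o(N) = 15*((N - 8*N)/(7 + N)) = 15*((-7*N)/(7 + N)) = 15*(-7*N/(7 + N)) = -105*N/(7 + N))
-196996/((g + 328469) + o(27)) = -196996/((-336719 + 328469) - 105*27/(7 + 27)) = -196996/(-8250 - 105*27/34) = -196996/(-8250 - 105*27*1/34) = -196996/(-8250 - 2835/34) = -196996/(-283335/34) = -196996*(-34/283335) = 6697864/283335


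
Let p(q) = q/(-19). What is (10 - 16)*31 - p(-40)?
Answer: -3574/19 ≈ -188.11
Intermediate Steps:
p(q) = -q/19 (p(q) = q*(-1/19) = -q/19)
(10 - 16)*31 - p(-40) = (10 - 16)*31 - (-1)*(-40)/19 = -6*31 - 1*40/19 = -186 - 40/19 = -3574/19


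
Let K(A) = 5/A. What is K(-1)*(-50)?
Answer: 250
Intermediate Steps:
K(-1)*(-50) = (5/(-1))*(-50) = (5*(-1))*(-50) = -5*(-50) = 250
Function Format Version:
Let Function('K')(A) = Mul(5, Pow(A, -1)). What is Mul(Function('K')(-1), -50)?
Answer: 250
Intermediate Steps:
Mul(Function('K')(-1), -50) = Mul(Mul(5, Pow(-1, -1)), -50) = Mul(Mul(5, -1), -50) = Mul(-5, -50) = 250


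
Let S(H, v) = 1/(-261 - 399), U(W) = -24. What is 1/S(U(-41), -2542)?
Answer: -660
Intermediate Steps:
S(H, v) = -1/660 (S(H, v) = 1/(-660) = -1/660)
1/S(U(-41), -2542) = 1/(-1/660) = -660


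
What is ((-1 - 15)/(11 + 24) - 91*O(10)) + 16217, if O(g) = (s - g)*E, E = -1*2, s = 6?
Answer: 542099/35 ≈ 15489.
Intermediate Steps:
E = -2
O(g) = -12 + 2*g (O(g) = (6 - g)*(-2) = -12 + 2*g)
((-1 - 15)/(11 + 24) - 91*O(10)) + 16217 = ((-1 - 15)/(11 + 24) - 91*(-12 + 2*10)) + 16217 = (-16/35 - 91*(-12 + 20)) + 16217 = (-16*1/35 - 91*8) + 16217 = (-16/35 - 728) + 16217 = -25496/35 + 16217 = 542099/35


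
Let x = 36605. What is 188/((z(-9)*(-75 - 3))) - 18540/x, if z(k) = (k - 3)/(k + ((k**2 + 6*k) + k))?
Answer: 247679/190346 ≈ 1.3012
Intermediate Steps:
z(k) = (-3 + k)/(k**2 + 8*k) (z(k) = (-3 + k)/(k + (k**2 + 7*k)) = (-3 + k)/(k**2 + 8*k))
188/((z(-9)*(-75 - 3))) - 18540/x = 188/((((-3 - 9)/((-9)*(8 - 9)))*(-75 - 3))) - 18540/36605 = 188/((-1/9*(-12)/(-1)*(-78))) - 18540*1/36605 = 188/((-1/9*(-1)*(-12)*(-78))) - 3708/7321 = 188/((-4/3*(-78))) - 3708/7321 = 188/104 - 3708/7321 = 188*(1/104) - 3708/7321 = 47/26 - 3708/7321 = 247679/190346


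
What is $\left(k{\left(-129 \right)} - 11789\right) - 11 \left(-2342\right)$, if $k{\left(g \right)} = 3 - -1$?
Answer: $13977$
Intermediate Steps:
$k{\left(g \right)} = 4$ ($k{\left(g \right)} = 3 + 1 = 4$)
$\left(k{\left(-129 \right)} - 11789\right) - 11 \left(-2342\right) = \left(4 - 11789\right) - 11 \left(-2342\right) = -11785 - -25762 = -11785 + 25762 = 13977$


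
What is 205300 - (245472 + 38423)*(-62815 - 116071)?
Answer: 50785046270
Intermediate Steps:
205300 - (245472 + 38423)*(-62815 - 116071) = 205300 - 283895*(-178886) = 205300 - 1*(-50784840970) = 205300 + 50784840970 = 50785046270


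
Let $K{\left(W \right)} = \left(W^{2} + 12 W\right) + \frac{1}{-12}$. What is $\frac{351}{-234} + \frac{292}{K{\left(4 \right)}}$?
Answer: $\frac{4707}{1534} \approx 3.0684$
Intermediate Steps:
$K{\left(W \right)} = - \frac{1}{12} + W^{2} + 12 W$ ($K{\left(W \right)} = \left(W^{2} + 12 W\right) - \frac{1}{12} = - \frac{1}{12} + W^{2} + 12 W$)
$\frac{351}{-234} + \frac{292}{K{\left(4 \right)}} = \frac{351}{-234} + \frac{292}{- \frac{1}{12} + 4^{2} + 12 \cdot 4} = 351 \left(- \frac{1}{234}\right) + \frac{292}{- \frac{1}{12} + 16 + 48} = - \frac{3}{2} + \frac{292}{\frac{767}{12}} = - \frac{3}{2} + 292 \cdot \frac{12}{767} = - \frac{3}{2} + \frac{3504}{767} = \frac{4707}{1534}$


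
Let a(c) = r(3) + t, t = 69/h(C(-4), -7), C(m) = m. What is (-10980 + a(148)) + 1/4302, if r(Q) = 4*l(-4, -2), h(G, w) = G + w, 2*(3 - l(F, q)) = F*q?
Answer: -520081675/47322 ≈ -10990.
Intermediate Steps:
l(F, q) = 3 - F*q/2
r(Q) = -4 (r(Q) = 4*(3 - 1/2*(-4)*(-2)) = 4*(3 - 4) = 4*(-1) = -4)
t = -69/11 (t = 69/(-4 - 7) = 69/(-11) = 69*(-1/11) = -69/11 ≈ -6.2727)
a(c) = -113/11 (a(c) = -4 - 69/11 = -113/11)
(-10980 + a(148)) + 1/4302 = (-10980 - 113/11) + 1/4302 = -120893/11 + 1/4302 = -520081675/47322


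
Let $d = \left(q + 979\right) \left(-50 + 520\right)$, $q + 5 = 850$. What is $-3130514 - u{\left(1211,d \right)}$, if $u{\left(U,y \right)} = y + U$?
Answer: $-3989005$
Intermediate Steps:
$q = 845$ ($q = -5 + 850 = 845$)
$d = 857280$ ($d = \left(845 + 979\right) \left(-50 + 520\right) = 1824 \cdot 470 = 857280$)
$u{\left(U,y \right)} = U + y$
$-3130514 - u{\left(1211,d \right)} = -3130514 - \left(1211 + 857280\right) = -3130514 - 858491 = -3989005$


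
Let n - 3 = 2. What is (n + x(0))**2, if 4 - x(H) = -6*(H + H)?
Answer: 81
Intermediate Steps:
n = 5 (n = 3 + 2 = 5)
x(H) = 4 + 12*H (x(H) = 4 - (-6)*(H + H) = 4 - (-6)*2*H = 4 - (-12)*H = 4 + 12*H)
(n + x(0))**2 = (5 + (4 + 12*0))**2 = (5 + (4 + 0))**2 = (5 + 4)**2 = 9**2 = 81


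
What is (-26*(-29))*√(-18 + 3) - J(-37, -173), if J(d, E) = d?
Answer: 37 + 754*I*√15 ≈ 37.0 + 2920.2*I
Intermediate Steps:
(-26*(-29))*√(-18 + 3) - J(-37, -173) = (-26*(-29))*√(-18 + 3) - 1*(-37) = 754*√(-15) + 37 = 754*(I*√15) + 37 = 754*I*√15 + 37 = 37 + 754*I*√15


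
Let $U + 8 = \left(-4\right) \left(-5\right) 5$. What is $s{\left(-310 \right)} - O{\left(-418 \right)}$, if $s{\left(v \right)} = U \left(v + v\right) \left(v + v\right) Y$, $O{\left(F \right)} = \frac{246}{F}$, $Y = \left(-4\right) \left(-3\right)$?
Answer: $\frac{88694918523}{209} \approx 4.2438 \cdot 10^{8}$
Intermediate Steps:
$Y = 12$
$U = 92$ ($U = -8 + \left(-4\right) \left(-5\right) 5 = -8 + 20 \cdot 5 = -8 + 100 = 92$)
$s{\left(v \right)} = 4416 v^{2}$ ($s{\left(v \right)} = 92 \left(v + v\right) \left(v + v\right) 12 = 92 \cdot 2 v 2 v 12 = 92 \cdot 4 v^{2} \cdot 12 = 368 v^{2} \cdot 12 = 4416 v^{2}$)
$s{\left(-310 \right)} - O{\left(-418 \right)} = 4416 \left(-310\right)^{2} - \frac{246}{-418} = 4416 \cdot 96100 - 246 \left(- \frac{1}{418}\right) = 424377600 - - \frac{123}{209} = 424377600 + \frac{123}{209} = \frac{88694918523}{209}$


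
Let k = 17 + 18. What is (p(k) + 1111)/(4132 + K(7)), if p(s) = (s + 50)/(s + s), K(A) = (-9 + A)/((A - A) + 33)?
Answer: 513843/1908956 ≈ 0.26918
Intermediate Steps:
k = 35
K(A) = -3/11 + A/33 (K(A) = (-9 + A)/(0 + 33) = (-9 + A)/33 = (-9 + A)*(1/33) = -3/11 + A/33)
p(s) = (50 + s)/(2*s) (p(s) = (50 + s)/((2*s)) = (50 + s)*(1/(2*s)) = (50 + s)/(2*s))
(p(k) + 1111)/(4132 + K(7)) = ((½)*(50 + 35)/35 + 1111)/(4132 + (-3/11 + (1/33)*7)) = ((½)*(1/35)*85 + 1111)/(4132 + (-3/11 + 7/33)) = (17/14 + 1111)/(4132 - 2/33) = 15571/(14*(136354/33)) = (15571/14)*(33/136354) = 513843/1908956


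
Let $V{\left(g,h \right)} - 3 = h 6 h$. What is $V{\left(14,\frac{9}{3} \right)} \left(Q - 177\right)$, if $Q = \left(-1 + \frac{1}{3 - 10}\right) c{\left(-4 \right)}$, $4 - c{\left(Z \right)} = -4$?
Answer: $- \frac{74271}{7} \approx -10610.0$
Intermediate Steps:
$c{\left(Z \right)} = 8$ ($c{\left(Z \right)} = 4 - -4 = 4 + 4 = 8$)
$V{\left(g,h \right)} = 3 + 6 h^{2}$ ($V{\left(g,h \right)} = 3 + h 6 h = 3 + 6 h h = 3 + 6 h^{2}$)
$Q = - \frac{64}{7}$ ($Q = \left(-1 + \frac{1}{3 - 10}\right) 8 = \left(-1 + \frac{1}{-7}\right) 8 = \left(-1 - \frac{1}{7}\right) 8 = \left(- \frac{8}{7}\right) 8 = - \frac{64}{7} \approx -9.1429$)
$V{\left(14,\frac{9}{3} \right)} \left(Q - 177\right) = \left(3 + 6 \left(\frac{9}{3}\right)^{2}\right) \left(- \frac{64}{7} - 177\right) = \left(3 + 6 \left(9 \cdot \frac{1}{3}\right)^{2}\right) \left(- \frac{1303}{7}\right) = \left(3 + 6 \cdot 3^{2}\right) \left(- \frac{1303}{7}\right) = \left(3 + 6 \cdot 9\right) \left(- \frac{1303}{7}\right) = \left(3 + 54\right) \left(- \frac{1303}{7}\right) = 57 \left(- \frac{1303}{7}\right) = - \frac{74271}{7}$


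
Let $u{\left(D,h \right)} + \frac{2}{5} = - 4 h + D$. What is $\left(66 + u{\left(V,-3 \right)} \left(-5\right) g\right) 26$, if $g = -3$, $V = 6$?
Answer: $8580$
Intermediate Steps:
$u{\left(D,h \right)} = - \frac{2}{5} + D - 4 h$ ($u{\left(D,h \right)} = - \frac{2}{5} + \left(- 4 h + D\right) = - \frac{2}{5} + \left(D - 4 h\right) = - \frac{2}{5} + D - 4 h$)
$\left(66 + u{\left(V,-3 \right)} \left(-5\right) g\right) 26 = \left(66 + \left(- \frac{2}{5} + 6 - -12\right) \left(-5\right) \left(-3\right)\right) 26 = \left(66 + \left(- \frac{2}{5} + 6 + 12\right) \left(-5\right) \left(-3\right)\right) 26 = \left(66 + \frac{88}{5} \left(-5\right) \left(-3\right)\right) 26 = \left(66 - -264\right) 26 = \left(66 + 264\right) 26 = 330 \cdot 26 = 8580$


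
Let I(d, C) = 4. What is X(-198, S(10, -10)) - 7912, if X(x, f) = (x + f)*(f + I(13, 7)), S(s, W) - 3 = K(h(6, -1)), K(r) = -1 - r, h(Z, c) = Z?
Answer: -7912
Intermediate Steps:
S(s, W) = -4 (S(s, W) = 3 + (-1 - 1*6) = 3 + (-1 - 6) = 3 - 7 = -4)
X(x, f) = (4 + f)*(f + x) (X(x, f) = (x + f)*(f + 4) = (f + x)*(4 + f) = (4 + f)*(f + x))
X(-198, S(10, -10)) - 7912 = ((-4)**2 + 4*(-4) + 4*(-198) - 4*(-198)) - 7912 = (16 - 16 - 792 + 792) - 7912 = 0 - 7912 = -7912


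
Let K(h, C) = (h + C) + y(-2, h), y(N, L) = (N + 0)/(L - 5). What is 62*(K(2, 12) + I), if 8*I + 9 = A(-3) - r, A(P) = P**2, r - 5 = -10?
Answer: 11377/12 ≈ 948.08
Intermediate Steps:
r = -5 (r = 5 - 10 = -5)
y(N, L) = N/(-5 + L)
K(h, C) = C + h - 2/(-5 + h) (K(h, C) = (h + C) - 2/(-5 + h) = (C + h) - 2/(-5 + h) = C + h - 2/(-5 + h))
I = 5/8 (I = -9/8 + ((-3)**2 - 1*(-5))/8 = -9/8 + (9 + 5)/8 = -9/8 + (1/8)*14 = -9/8 + 7/4 = 5/8 ≈ 0.62500)
62*(K(2, 12) + I) = 62*((-2 + (-5 + 2)*(12 + 2))/(-5 + 2) + 5/8) = 62*((-2 - 3*14)/(-3) + 5/8) = 62*(-(-2 - 42)/3 + 5/8) = 62*(-1/3*(-44) + 5/8) = 62*(44/3 + 5/8) = 62*(367/24) = 11377/12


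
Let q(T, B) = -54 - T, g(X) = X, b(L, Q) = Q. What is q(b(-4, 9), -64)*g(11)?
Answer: -693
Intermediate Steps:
q(b(-4, 9), -64)*g(11) = (-54 - 1*9)*11 = (-54 - 9)*11 = -63*11 = -693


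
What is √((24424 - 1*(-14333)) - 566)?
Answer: √38191 ≈ 195.43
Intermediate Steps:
√((24424 - 1*(-14333)) - 566) = √((24424 + 14333) - 566) = √(38757 - 566) = √38191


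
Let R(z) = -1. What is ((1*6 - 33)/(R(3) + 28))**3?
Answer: -1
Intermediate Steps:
((1*6 - 33)/(R(3) + 28))**3 = ((1*6 - 33)/(-1 + 28))**3 = ((6 - 33)/27)**3 = (-27*1/27)**3 = (-1)**3 = -1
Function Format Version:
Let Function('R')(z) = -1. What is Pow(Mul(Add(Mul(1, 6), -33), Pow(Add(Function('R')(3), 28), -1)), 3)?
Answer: -1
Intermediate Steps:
Pow(Mul(Add(Mul(1, 6), -33), Pow(Add(Function('R')(3), 28), -1)), 3) = Pow(Mul(Add(Mul(1, 6), -33), Pow(Add(-1, 28), -1)), 3) = Pow(Mul(Add(6, -33), Pow(27, -1)), 3) = Pow(Mul(-27, Rational(1, 27)), 3) = Pow(-1, 3) = -1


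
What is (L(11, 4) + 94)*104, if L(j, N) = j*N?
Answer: 14352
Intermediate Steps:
L(j, N) = N*j
(L(11, 4) + 94)*104 = (4*11 + 94)*104 = (44 + 94)*104 = 138*104 = 14352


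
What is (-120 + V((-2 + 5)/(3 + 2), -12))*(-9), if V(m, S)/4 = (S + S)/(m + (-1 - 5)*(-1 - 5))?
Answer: 67320/61 ≈ 1103.6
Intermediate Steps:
V(m, S) = 8*S/(36 + m) (V(m, S) = 4*((S + S)/(m + (-1 - 5)*(-1 - 5))) = 4*((2*S)/(m - 6*(-6))) = 4*((2*S)/(m + 36)) = 4*((2*S)/(36 + m)) = 4*(2*S/(36 + m)) = 8*S/(36 + m))
(-120 + V((-2 + 5)/(3 + 2), -12))*(-9) = (-120 + 8*(-12)/(36 + (-2 + 5)/(3 + 2)))*(-9) = (-120 + 8*(-12)/(36 + 3/5))*(-9) = (-120 + 8*(-12)/(183/5))*(-9) = (-120 + 8*(-12)*(5/183))*(-9) = (-120 - 160/61)*(-9) = -7480/61*(-9) = 67320/61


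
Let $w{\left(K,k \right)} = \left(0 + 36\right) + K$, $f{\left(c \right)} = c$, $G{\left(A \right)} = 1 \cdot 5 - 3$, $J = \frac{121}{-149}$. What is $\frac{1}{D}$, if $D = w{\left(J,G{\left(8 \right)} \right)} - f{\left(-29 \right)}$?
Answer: $\frac{149}{9564} \approx 0.015579$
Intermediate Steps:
$J = - \frac{121}{149}$ ($J = 121 \left(- \frac{1}{149}\right) = - \frac{121}{149} \approx -0.81208$)
$G{\left(A \right)} = 2$ ($G{\left(A \right)} = 5 - 3 = 2$)
$w{\left(K,k \right)} = 36 + K$
$D = \frac{9564}{149}$ ($D = \left(36 - \frac{121}{149}\right) - -29 = \frac{5243}{149} + 29 = \frac{9564}{149} \approx 64.188$)
$\frac{1}{D} = \frac{1}{\frac{9564}{149}} = \frac{149}{9564}$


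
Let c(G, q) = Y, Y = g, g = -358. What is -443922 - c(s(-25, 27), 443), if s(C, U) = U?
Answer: -443564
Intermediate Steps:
Y = -358
c(G, q) = -358
-443922 - c(s(-25, 27), 443) = -443922 - 1*(-358) = -443922 + 358 = -443564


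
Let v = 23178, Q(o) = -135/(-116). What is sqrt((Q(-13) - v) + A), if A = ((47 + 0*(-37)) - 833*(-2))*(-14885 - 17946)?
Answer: 3*I*sqrt(21029739441)/58 ≈ 7500.8*I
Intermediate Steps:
Q(o) = 135/116 (Q(o) = -135*(-1/116) = 135/116)
A = -56239503 (A = ((47 + 0) + 1666)*(-32831) = (47 + 1666)*(-32831) = 1713*(-32831) = -56239503)
sqrt((Q(-13) - v) + A) = sqrt((135/116 - 1*23178) - 56239503) = sqrt((135/116 - 23178) - 56239503) = sqrt(-2688513/116 - 56239503) = sqrt(-6526470861/116) = 3*I*sqrt(21029739441)/58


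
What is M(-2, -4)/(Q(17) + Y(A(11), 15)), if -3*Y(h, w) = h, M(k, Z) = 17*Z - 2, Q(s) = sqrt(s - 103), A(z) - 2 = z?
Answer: 2730/943 + 630*I*sqrt(86)/943 ≈ 2.895 + 6.1955*I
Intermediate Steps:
A(z) = 2 + z
Q(s) = sqrt(-103 + s)
M(k, Z) = -2 + 17*Z
Y(h, w) = -h/3
M(-2, -4)/(Q(17) + Y(A(11), 15)) = (-2 + 17*(-4))/(sqrt(-103 + 17) - (2 + 11)/3) = (-2 - 68)/(sqrt(-86) - 1/3*13) = -70/(I*sqrt(86) - 13/3) = -70/(-13/3 + I*sqrt(86))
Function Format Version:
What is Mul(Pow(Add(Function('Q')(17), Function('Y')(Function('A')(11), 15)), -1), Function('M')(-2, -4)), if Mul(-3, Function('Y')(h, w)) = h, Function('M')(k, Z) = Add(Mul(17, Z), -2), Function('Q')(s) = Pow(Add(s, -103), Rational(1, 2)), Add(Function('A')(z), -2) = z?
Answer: Add(Rational(2730, 943), Mul(Rational(630, 943), I, Pow(86, Rational(1, 2)))) ≈ Add(2.8950, Mul(6.1955, I))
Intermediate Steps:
Function('A')(z) = Add(2, z)
Function('Q')(s) = Pow(Add(-103, s), Rational(1, 2))
Function('M')(k, Z) = Add(-2, Mul(17, Z))
Function('Y')(h, w) = Mul(Rational(-1, 3), h)
Mul(Pow(Add(Function('Q')(17), Function('Y')(Function('A')(11), 15)), -1), Function('M')(-2, -4)) = Mul(Pow(Add(Pow(Add(-103, 17), Rational(1, 2)), Mul(Rational(-1, 3), Add(2, 11))), -1), Add(-2, Mul(17, -4))) = Mul(Pow(Add(Pow(-86, Rational(1, 2)), Mul(Rational(-1, 3), 13)), -1), Add(-2, -68)) = Mul(Pow(Add(Mul(I, Pow(86, Rational(1, 2))), Rational(-13, 3)), -1), -70) = Mul(Pow(Add(Rational(-13, 3), Mul(I, Pow(86, Rational(1, 2)))), -1), -70) = Mul(-70, Pow(Add(Rational(-13, 3), Mul(I, Pow(86, Rational(1, 2)))), -1))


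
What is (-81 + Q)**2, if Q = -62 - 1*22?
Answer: 27225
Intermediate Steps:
Q = -84 (Q = -62 - 22 = -84)
(-81 + Q)**2 = (-81 - 84)**2 = (-165)**2 = 27225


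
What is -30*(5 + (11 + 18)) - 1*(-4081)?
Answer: 3061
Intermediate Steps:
-30*(5 + (11 + 18)) - 1*(-4081) = -30*(5 + 29) + 4081 = -30*34 + 4081 = -1020 + 4081 = 3061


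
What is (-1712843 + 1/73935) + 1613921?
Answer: -7313798069/73935 ≈ -98922.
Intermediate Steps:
(-1712843 + 1/73935) + 1613921 = -126639047204/73935 + 1613921 = -7313798069/73935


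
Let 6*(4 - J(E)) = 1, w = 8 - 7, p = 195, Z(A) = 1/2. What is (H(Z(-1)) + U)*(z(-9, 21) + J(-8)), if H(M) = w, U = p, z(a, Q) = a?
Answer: -3038/3 ≈ -1012.7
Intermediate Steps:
Z(A) = ½
w = 1
U = 195
H(M) = 1
J(E) = 23/6 (J(E) = 4 - ⅙*1 = 4 - ⅙ = 23/6)
(H(Z(-1)) + U)*(z(-9, 21) + J(-8)) = (1 + 195)*(-9 + 23/6) = 196*(-31/6) = -3038/3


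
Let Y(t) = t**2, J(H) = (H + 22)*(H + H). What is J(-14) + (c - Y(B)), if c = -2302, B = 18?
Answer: -2850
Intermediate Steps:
J(H) = 2*H*(22 + H) (J(H) = (22 + H)*(2*H) = 2*H*(22 + H))
J(-14) + (c - Y(B)) = 2*(-14)*(22 - 14) + (-2302 - 1*18**2) = 2*(-14)*8 + (-2302 - 1*324) = -224 + (-2302 - 324) = -224 - 2626 = -2850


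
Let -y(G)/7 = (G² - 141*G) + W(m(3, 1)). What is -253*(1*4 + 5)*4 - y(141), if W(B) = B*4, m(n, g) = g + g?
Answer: -9052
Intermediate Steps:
m(n, g) = 2*g
W(B) = 4*B
y(G) = -56 - 7*G² + 987*G (y(G) = -7*((G² - 141*G) + 4*(2*1)) = -7*((G² - 141*G) + 4*2) = -7*((G² - 141*G) + 8) = -7*(8 + G² - 141*G) = -56 - 7*G² + 987*G)
-253*(1*4 + 5)*4 - y(141) = -253*(1*4 + 5)*4 - (-56 - 7*141² + 987*141) = -253*(4 + 5)*4 - (-56 - 7*19881 + 139167) = -2277*4 - (-56 - 139167 + 139167) = -253*36 - 1*(-56) = -9108 + 56 = -9052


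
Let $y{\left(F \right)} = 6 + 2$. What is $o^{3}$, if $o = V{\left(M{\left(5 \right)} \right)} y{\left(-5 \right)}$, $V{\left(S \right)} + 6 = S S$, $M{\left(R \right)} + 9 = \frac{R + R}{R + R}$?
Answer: $99897344$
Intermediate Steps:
$y{\left(F \right)} = 8$
$M{\left(R \right)} = -8$ ($M{\left(R \right)} = -9 + \frac{R + R}{R + R} = -9 + \frac{2 R}{2 R} = -9 + 2 R \frac{1}{2 R} = -9 + 1 = -8$)
$V{\left(S \right)} = -6 + S^{2}$ ($V{\left(S \right)} = -6 + S S = -6 + S^{2}$)
$o = 464$ ($o = \left(-6 + \left(-8\right)^{2}\right) 8 = \left(-6 + 64\right) 8 = 58 \cdot 8 = 464$)
$o^{3} = 464^{3} = 99897344$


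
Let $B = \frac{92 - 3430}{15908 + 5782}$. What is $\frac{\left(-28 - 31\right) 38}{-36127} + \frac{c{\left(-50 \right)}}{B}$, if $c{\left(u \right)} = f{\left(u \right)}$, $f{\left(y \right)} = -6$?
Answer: $\frac{2354525788}{60295963} \approx 39.049$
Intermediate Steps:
$c{\left(u \right)} = -6$
$B = - \frac{1669}{10845}$ ($B = - \frac{3338}{21690} = \left(-3338\right) \frac{1}{21690} = - \frac{1669}{10845} \approx -0.1539$)
$\frac{\left(-28 - 31\right) 38}{-36127} + \frac{c{\left(-50 \right)}}{B} = \frac{\left(-28 - 31\right) 38}{-36127} - \frac{6}{- \frac{1669}{10845}} = \left(-59\right) 38 \left(- \frac{1}{36127}\right) - - \frac{65070}{1669} = \left(-2242\right) \left(- \frac{1}{36127}\right) + \frac{65070}{1669} = \frac{2242}{36127} + \frac{65070}{1669} = \frac{2354525788}{60295963}$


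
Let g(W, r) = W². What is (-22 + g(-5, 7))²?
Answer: 9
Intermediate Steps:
(-22 + g(-5, 7))² = (-22 + (-5)²)² = (-22 + 25)² = 3² = 9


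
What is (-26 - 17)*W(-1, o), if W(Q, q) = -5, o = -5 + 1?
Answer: 215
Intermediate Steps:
o = -4
(-26 - 17)*W(-1, o) = (-26 - 17)*(-5) = -43*(-5) = 215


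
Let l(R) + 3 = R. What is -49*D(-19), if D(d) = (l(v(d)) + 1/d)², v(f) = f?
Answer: -8602489/361 ≈ -23830.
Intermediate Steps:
l(R) = -3 + R
D(d) = (-3 + d + 1/d)² (D(d) = ((-3 + d) + 1/d)² = (-3 + d + 1/d)²)
-49*D(-19) = -49*(1 - 19*(-3 - 19))²/(-19)² = -49*(1 - 19*(-22))²/361 = -49*(1 + 418)²/361 = -49*419²/361 = -49*175561/361 = -8602489/361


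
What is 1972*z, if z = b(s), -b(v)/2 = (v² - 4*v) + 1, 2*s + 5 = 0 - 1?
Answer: -86768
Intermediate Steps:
s = -3 (s = -5/2 + (0 - 1)/2 = -5/2 + (½)*(-1) = -5/2 - ½ = -3)
b(v) = -2 - 2*v² + 8*v (b(v) = -2*((v² - 4*v) + 1) = -2*(1 + v² - 4*v) = -2 - 2*v² + 8*v)
z = -44 (z = -2 - 2*(-3)² + 8*(-3) = -2 - 2*9 - 24 = -2 - 18 - 24 = -44)
1972*z = 1972*(-44) = -86768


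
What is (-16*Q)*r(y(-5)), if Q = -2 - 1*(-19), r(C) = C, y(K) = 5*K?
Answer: 6800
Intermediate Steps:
Q = 17 (Q = -2 + 19 = 17)
(-16*Q)*r(y(-5)) = (-16*17)*(5*(-5)) = -272*(-25) = 6800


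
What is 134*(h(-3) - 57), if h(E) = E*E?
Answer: -6432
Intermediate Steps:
h(E) = E²
134*(h(-3) - 57) = 134*((-3)² - 57) = 134*(9 - 57) = 134*(-48) = -6432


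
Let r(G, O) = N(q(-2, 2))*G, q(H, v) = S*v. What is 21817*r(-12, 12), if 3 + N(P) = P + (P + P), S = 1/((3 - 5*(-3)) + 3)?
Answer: 4974276/7 ≈ 7.1061e+5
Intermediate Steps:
S = 1/21 (S = 1/((3 + 15) + 3) = 1/(18 + 3) = 1/21 ≈ 0.047619)
q(H, v) = v/21
N(P) = -3 + 3*P (N(P) = -3 + (P + (P + P)) = -3 + (P + 2*P) = -3 + 3*P)
r(G, O) = -19*G/7 (r(G, O) = (-3 + 3*((1/21)*2))*G = (-3 + 3*(2/21))*G = (-3 + 2/7)*G = -19*G/7)
21817*r(-12, 12) = 21817*(-19/7*(-12)) = 21817*(228/7) = 4974276/7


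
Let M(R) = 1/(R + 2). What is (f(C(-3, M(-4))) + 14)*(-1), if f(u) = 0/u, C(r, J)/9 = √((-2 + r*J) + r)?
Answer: -14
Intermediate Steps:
M(R) = 1/(2 + R)
C(r, J) = 9*√(-2 + r + J*r) (C(r, J) = 9*√((-2 + r*J) + r) = 9*√((-2 + J*r) + r) = 9*√(-2 + r + J*r))
f(u) = 0
(f(C(-3, M(-4))) + 14)*(-1) = (0 + 14)*(-1) = 14*(-1) = -14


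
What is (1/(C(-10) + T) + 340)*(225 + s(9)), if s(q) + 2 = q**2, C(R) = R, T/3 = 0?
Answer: 516648/5 ≈ 1.0333e+5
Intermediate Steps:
T = 0 (T = 3*0 = 0)
s(q) = -2 + q**2
(1/(C(-10) + T) + 340)*(225 + s(9)) = (1/(-10 + 0) + 340)*(225 + (-2 + 9**2)) = (1/(-10) + 340)*(225 + (-2 + 81)) = (-1/10 + 340)*(225 + 79) = (3399/10)*304 = 516648/5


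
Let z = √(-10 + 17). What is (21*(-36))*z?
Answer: -756*√7 ≈ -2000.2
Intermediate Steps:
z = √7 ≈ 2.6458
(21*(-36))*z = (21*(-36))*√7 = -756*√7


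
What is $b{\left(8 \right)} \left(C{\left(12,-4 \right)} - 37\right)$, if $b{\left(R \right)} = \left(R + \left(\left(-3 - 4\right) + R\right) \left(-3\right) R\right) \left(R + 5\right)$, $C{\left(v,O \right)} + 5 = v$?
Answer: $6240$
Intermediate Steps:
$C{\left(v,O \right)} = -5 + v$
$b{\left(R \right)} = \left(5 + R\right) \left(R + R \left(21 - 3 R\right)\right)$ ($b{\left(R \right)} = \left(R + \left(-7 + R\right) \left(-3\right) R\right) \left(5 + R\right) = \left(R + \left(21 - 3 R\right) R\right) \left(5 + R\right) = \left(R + R \left(21 - 3 R\right)\right) \left(5 + R\right) = \left(5 + R\right) \left(R + R \left(21 - 3 R\right)\right)$)
$b{\left(8 \right)} \left(C{\left(12,-4 \right)} - 37\right) = 8 \left(110 - 3 \cdot 8^{2} + 7 \cdot 8\right) \left(\left(-5 + 12\right) - 37\right) = 8 \left(110 - 192 + 56\right) \left(7 - 37\right) = 8 \left(110 - 192 + 56\right) \left(-30\right) = 8 \left(-26\right) \left(-30\right) = \left(-208\right) \left(-30\right) = 6240$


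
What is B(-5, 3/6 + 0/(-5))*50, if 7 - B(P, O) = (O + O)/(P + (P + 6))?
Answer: 725/2 ≈ 362.50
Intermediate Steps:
B(P, O) = 7 - 2*O/(6 + 2*P) (B(P, O) = 7 - (O + O)/(P + (P + 6)) = 7 - 2*O/(P + (6 + P)) = 7 - 2*O/(6 + 2*P))
B(-5, 3/6 + 0/(-5))*50 = ((21 - (3/6 + 0/(-5)) + 7*(-5))/(3 - 5))*50 = ((21 - (3*(⅙) + 0*(-⅕)) - 35)/(-2))*50 = -(21 - (½ + 0) - 35)/2*50 = -(21 - 1*½ - 35)/2*50 = -(21 - ½ - 35)/2*50 = -½*(-29/2)*50 = (29/4)*50 = 725/2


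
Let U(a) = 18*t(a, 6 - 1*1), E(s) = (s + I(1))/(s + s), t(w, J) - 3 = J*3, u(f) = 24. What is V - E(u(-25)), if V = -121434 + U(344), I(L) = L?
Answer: -5813305/48 ≈ -1.2111e+5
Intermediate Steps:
t(w, J) = 3 + 3*J (t(w, J) = 3 + J*3 = 3 + 3*J)
E(s) = (1 + s)/(2*s) (E(s) = (s + 1)/(s + s) = (1 + s)/((2*s)) = (1 + s)*(1/(2*s)) = (1 + s)/(2*s))
U(a) = 324 (U(a) = 18*(3 + 3*(6 - 1*1)) = 18*(3 + 3*(6 - 1)) = 18*(3 + 3*5) = 18*(3 + 15) = 18*18 = 324)
V = -121110 (V = -121434 + 324 = -121110)
V - E(u(-25)) = -121110 - (1 + 24)/(2*24) = -121110 - 25/(2*24) = -121110 - 1*25/48 = -121110 - 25/48 = -5813305/48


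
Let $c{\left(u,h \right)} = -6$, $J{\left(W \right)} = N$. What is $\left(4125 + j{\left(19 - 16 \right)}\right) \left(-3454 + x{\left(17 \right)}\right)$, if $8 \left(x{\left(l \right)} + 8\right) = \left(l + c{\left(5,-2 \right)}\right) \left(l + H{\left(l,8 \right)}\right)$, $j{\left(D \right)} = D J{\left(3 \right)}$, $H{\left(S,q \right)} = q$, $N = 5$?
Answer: $- \frac{28380735}{2} \approx -1.419 \cdot 10^{7}$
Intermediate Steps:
$J{\left(W \right)} = 5$
$j{\left(D \right)} = 5 D$ ($j{\left(D \right)} = D 5 = 5 D$)
$x{\left(l \right)} = -8 + \frac{\left(-6 + l\right) \left(8 + l\right)}{8}$ ($x{\left(l \right)} = -8 + \frac{\left(l - 6\right) \left(l + 8\right)}{8} = -8 + \frac{\left(-6 + l\right) \left(8 + l\right)}{8}$)
$\left(4125 + j{\left(19 - 16 \right)}\right) \left(-3454 + x{\left(17 \right)}\right) = \left(4125 + 5 \left(19 - 16\right)\right) \left(-3454 + \left(-14 + \frac{1}{4} \cdot 17 + \frac{17^{2}}{8}\right)\right) = \left(4125 + 5 \cdot 3\right) \left(-3454 + \left(-14 + \frac{17}{4} + \frac{1}{8} \cdot 289\right)\right) = \left(4125 + 15\right) \left(-3454 + \left(-14 + \frac{17}{4} + \frac{289}{8}\right)\right) = 4140 \left(-3454 + \frac{211}{8}\right) = 4140 \left(- \frac{27421}{8}\right) = - \frac{28380735}{2}$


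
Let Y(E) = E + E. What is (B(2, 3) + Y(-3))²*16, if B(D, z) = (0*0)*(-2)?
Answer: 576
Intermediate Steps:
B(D, z) = 0 (B(D, z) = 0*(-2) = 0)
Y(E) = 2*E
(B(2, 3) + Y(-3))²*16 = (0 + 2*(-3))²*16 = (0 - 6)²*16 = (-6)²*16 = 36*16 = 576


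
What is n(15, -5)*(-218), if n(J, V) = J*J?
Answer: -49050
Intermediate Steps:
n(J, V) = J**2
n(15, -5)*(-218) = 15**2*(-218) = 225*(-218) = -49050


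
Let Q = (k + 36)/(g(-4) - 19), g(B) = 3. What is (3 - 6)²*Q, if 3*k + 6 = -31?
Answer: -213/16 ≈ -13.313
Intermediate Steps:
k = -37/3 (k = -2 + (⅓)*(-31) = -2 - 31/3 = -37/3 ≈ -12.333)
Q = -71/48 (Q = (-37/3 + 36)/(3 - 19) = (71/3)/(-16) = (71/3)*(-1/16) = -71/48 ≈ -1.4792)
(3 - 6)²*Q = (3 - 6)²*(-71/48) = (-3)²*(-71/48) = 9*(-71/48) = -213/16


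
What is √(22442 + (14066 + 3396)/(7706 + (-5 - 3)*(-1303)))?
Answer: √37637410285/1295 ≈ 149.81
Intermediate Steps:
√(22442 + (14066 + 3396)/(7706 + (-5 - 3)*(-1303))) = √(22442 + 17462/(7706 - 8*(-1303))) = √(22442 + 17462/(7706 + 10424)) = √(22442 + 17462/18130) = √(22442 + 17462*(1/18130)) = √(22442 + 8731/9065) = √(203445461/9065) = √37637410285/1295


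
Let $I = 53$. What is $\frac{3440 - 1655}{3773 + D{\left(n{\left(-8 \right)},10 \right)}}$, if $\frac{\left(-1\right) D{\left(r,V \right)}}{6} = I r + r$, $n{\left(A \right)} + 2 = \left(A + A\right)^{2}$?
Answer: $- \frac{105}{4619} \approx -0.022732$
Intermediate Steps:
$n{\left(A \right)} = -2 + 4 A^{2}$ ($n{\left(A \right)} = -2 + \left(A + A\right)^{2} = -2 + \left(2 A\right)^{2} = -2 + 4 A^{2}$)
$D{\left(r,V \right)} = - 324 r$ ($D{\left(r,V \right)} = - 6 \left(53 r + r\right) = - 6 \cdot 54 r = - 324 r$)
$\frac{3440 - 1655}{3773 + D{\left(n{\left(-8 \right)},10 \right)}} = \frac{3440 - 1655}{3773 - 324 \left(-2 + 4 \left(-8\right)^{2}\right)} = \frac{1785}{3773 - 324 \left(-2 + 4 \cdot 64\right)} = \frac{1785}{3773 - 324 \left(-2 + 256\right)} = \frac{1785}{3773 - 82296} = \frac{1785}{-78523} = 1785 \left(- \frac{1}{78523}\right) = - \frac{105}{4619}$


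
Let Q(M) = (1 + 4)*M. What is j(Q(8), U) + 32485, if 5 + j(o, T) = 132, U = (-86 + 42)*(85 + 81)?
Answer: 32612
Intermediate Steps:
Q(M) = 5*M
U = -7304 (U = -44*166 = -7304)
j(o, T) = 127 (j(o, T) = -5 + 132 = 127)
j(Q(8), U) + 32485 = 127 + 32485 = 32612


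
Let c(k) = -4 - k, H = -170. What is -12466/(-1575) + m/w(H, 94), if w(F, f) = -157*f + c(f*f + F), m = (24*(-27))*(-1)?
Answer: 72758212/9224775 ≈ 7.8873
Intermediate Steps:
m = 648 (m = -648*(-1) = 648)
w(F, f) = -4 - F - f**2 - 157*f (w(F, f) = -157*f + (-4 - (f*f + F)) = -157*f + (-4 - (f**2 + F)) = -157*f + (-4 - (F + f**2)) = -157*f + (-4 + (-F - f**2)) = -157*f + (-4 - F - f**2) = -4 - F - f**2 - 157*f)
-12466/(-1575) + m/w(H, 94) = -12466/(-1575) + 648/(-4 - 1*(-170) - 1*94**2 - 157*94) = -12466*(-1/1575) + 648/(-4 + 170 - 1*8836 - 14758) = 12466/1575 + 648/(-4 + 170 - 8836 - 14758) = 12466/1575 + 648/(-23428) = 12466/1575 + 648*(-1/23428) = 12466/1575 - 162/5857 = 72758212/9224775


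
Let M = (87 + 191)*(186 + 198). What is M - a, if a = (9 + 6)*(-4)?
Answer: 106812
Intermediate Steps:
M = 106752 (M = 278*384 = 106752)
a = -60 (a = 15*(-4) = -60)
M - a = 106752 - 1*(-60) = 106752 + 60 = 106812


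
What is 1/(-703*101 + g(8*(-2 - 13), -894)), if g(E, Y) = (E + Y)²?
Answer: 1/957193 ≈ 1.0447e-6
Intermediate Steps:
1/(-703*101 + g(8*(-2 - 13), -894)) = 1/(-703*101 + (8*(-2 - 13) - 894)²) = 1/(-71003 + (8*(-15) - 894)²) = 1/(-71003 + (-120 - 894)²) = 1/(-71003 + (-1014)²) = 1/(-71003 + 1028196) = 1/957193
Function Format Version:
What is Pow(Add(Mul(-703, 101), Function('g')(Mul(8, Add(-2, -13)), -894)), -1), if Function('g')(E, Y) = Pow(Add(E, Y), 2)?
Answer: Rational(1, 957193) ≈ 1.0447e-6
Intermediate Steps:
Pow(Add(Mul(-703, 101), Function('g')(Mul(8, Add(-2, -13)), -894)), -1) = Pow(Add(Mul(-703, 101), Pow(Add(Mul(8, Add(-2, -13)), -894), 2)), -1) = Pow(Add(-71003, Pow(Add(Mul(8, -15), -894), 2)), -1) = Pow(Add(-71003, Pow(Add(-120, -894), 2)), -1) = Pow(Add(-71003, Pow(-1014, 2)), -1) = Pow(Add(-71003, 1028196), -1) = Pow(957193, -1) = Rational(1, 957193)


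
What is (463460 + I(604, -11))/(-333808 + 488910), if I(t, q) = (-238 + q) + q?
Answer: 231600/77551 ≈ 2.9864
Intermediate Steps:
I(t, q) = -238 + 2*q
(463460 + I(604, -11))/(-333808 + 488910) = (463460 + (-238 + 2*(-11)))/(-333808 + 488910) = (463460 + (-238 - 22))/155102 = (463460 - 260)*(1/155102) = 463200*(1/155102) = 231600/77551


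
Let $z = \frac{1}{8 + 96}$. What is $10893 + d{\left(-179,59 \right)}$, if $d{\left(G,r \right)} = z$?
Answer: $\frac{1132873}{104} \approx 10893.0$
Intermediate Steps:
$z = \frac{1}{104} \approx 0.0096154$
$d{\left(G,r \right)} = \frac{1}{104}$
$10893 + d{\left(-179,59 \right)} = 10893 + \frac{1}{104} = \frac{1132873}{104}$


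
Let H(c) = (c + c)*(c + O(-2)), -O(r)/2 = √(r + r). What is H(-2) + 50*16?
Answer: 808 + 16*I ≈ 808.0 + 16.0*I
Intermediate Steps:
O(r) = -2*√2*√r (O(r) = -2*√(r + r) = -2*√2*√r)
H(c) = 2*c*(c - 4*I) (H(c) = (c + c)*(c - 2*√2*√(-2)) = (2*c)*(c - 2*√2*I*√2) = (2*c)*(c - 4*I) = 2*c*(c - 4*I))
H(-2) + 50*16 = 2*(-2)*(-2 - 4*I) + 50*16 = (8 + 16*I) + 800 = 808 + 16*I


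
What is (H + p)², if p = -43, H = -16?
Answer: 3481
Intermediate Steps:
(H + p)² = (-16 - 43)² = (-59)² = 3481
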